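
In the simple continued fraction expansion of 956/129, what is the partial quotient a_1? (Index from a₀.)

956 = 7·129 + 53   →  a_0 = 7
129 = 2·53 + 23   →  a_1 = 2

2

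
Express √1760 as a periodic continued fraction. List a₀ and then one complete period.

[41; 1, 19, 1, 82]

a₀ = ⌊√1760⌋ = 41.
With m₀=0, d₀=1 and mₖ₊₁ = dₖaₖ − mₖ, dₖ₊₁ = (n − mₖ₊₁²)/dₖ, aₖ₊₁ = ⌊(a₀+mₖ₊₁)/dₖ₊₁⌋:
  k=1: m=41, d=79, a=1
  k=2: m=38, d=4, a=19
  k=3: m=38, d=79, a=1
  k=4: m=41, d=1, a=82
d=1 and a=2a₀=82 at k=4, so the next step gives (m, d) = (41, 79) again — its k=1 value — and the period has length 4.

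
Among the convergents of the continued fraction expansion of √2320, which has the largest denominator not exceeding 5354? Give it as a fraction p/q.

√2320 = [48; 6, 96, …] (period length 2).
Convergents:
  p_0/q_0 = 48/1
  p_1/q_1 = 289/6
  p_2/q_2 = 27792/577
  p_3/q_3 = 167041/3468
  p_4/q_4 = 16063728/333505
q_3 = 3468 ≤ 5354 < 333505 = q_4, so the answer is 167041/3468.

167041/3468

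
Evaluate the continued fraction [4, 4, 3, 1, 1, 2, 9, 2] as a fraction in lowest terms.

Using pₖ = aₖpₖ₋₁ + pₖ₋₂ and qₖ = aₖqₖ₋₁ + qₖ₋₂:
  k=0: a=4, p=4, q=1
  k=1: a=4, p=17, q=4
  k=2: a=3, p=55, q=13
  k=3: a=1, p=72, q=17
  k=4: a=1, p=127, q=30
  k=5: a=2, p=326, q=77
  k=6: a=9, p=3061, q=723
  k=7: a=2, p=6448, q=1523

6448/1523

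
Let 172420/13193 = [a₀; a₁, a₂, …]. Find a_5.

3

172420 = 13·13193 + 911   →  a_0 = 13
13193 = 14·911 + 439   →  a_1 = 14
911 = 2·439 + 33   →  a_2 = 2
439 = 13·33 + 10   →  a_3 = 13
33 = 3·10 + 3   →  a_4 = 3
10 = 3·3 + 1   →  a_5 = 3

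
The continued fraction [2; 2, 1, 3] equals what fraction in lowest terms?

Using pₖ = aₖpₖ₋₁ + pₖ₋₂ and qₖ = aₖqₖ₋₁ + qₖ₋₂:
  k=0: a=2, p=2, q=1
  k=1: a=2, p=5, q=2
  k=2: a=1, p=7, q=3
  k=3: a=3, p=26, q=11

26/11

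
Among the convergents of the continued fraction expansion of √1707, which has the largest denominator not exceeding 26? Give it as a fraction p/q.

√1707 = [41; 3, 6, 41, 6, 3, 82, …] (period length 6).
Convergents:
  p_0/q_0 = 41/1
  p_1/q_1 = 124/3
  p_2/q_2 = 785/19
  p_3/q_3 = 32309/782
q_2 = 19 ≤ 26 < 782 = q_3, so the answer is 785/19.

785/19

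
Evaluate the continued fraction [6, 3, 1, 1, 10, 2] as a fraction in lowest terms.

Fold from the inside: start with 2/1.
  10 + 1/2 = 21/2
  1 + 2/21 = 23/21
  1 + 21/23 = 44/23
  3 + 23/44 = 155/44
  6 + 44/155 = 974/155

974/155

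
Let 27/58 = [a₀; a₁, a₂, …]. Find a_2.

27 = 0·58 + 27   →  a_0 = 0
58 = 2·27 + 4   →  a_1 = 2
27 = 6·4 + 3   →  a_2 = 6

6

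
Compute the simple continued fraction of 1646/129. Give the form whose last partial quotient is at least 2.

[12; 1, 3, 6, 5]

1646 = 12·129 + 98
129 = 1·98 + 31
98 = 3·31 + 5
31 = 6·5 + 1
5 = 5·1 + 0  (stop)
So 1646/129 = [12; 1, 3, 6, 5].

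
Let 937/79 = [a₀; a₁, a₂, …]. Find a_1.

937 = 11·79 + 68   →  a_0 = 11
79 = 1·68 + 11   →  a_1 = 1

1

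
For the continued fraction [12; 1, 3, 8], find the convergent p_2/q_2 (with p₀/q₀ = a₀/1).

Using pₖ = aₖpₖ₋₁ + pₖ₋₂, qₖ = aₖqₖ₋₁ + qₖ₋₂ (with p₋₁=1, p₋₂=0, q₋₁=0, q₋₂=1):
  k=0: a=12, p=12, q=1
  k=1: a=1, p=13, q=1
  k=2: a=3, p=51, q=4

51/4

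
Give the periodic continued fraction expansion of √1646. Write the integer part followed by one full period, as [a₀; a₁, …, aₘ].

[40; 1, 1, 3, 40, 3, 1, 1, 80]

a₀ = ⌊√1646⌋ = 40.
With m₀=0, d₀=1 and mₖ₊₁ = dₖaₖ − mₖ, dₖ₊₁ = (n − mₖ₊₁²)/dₖ, aₖ₊₁ = ⌊(a₀+mₖ₊₁)/dₖ₊₁⌋:
  k=1: m=40, d=46, a=1
  k=2: m=6, d=35, a=1
  k=3: m=29, d=23, a=3
  k=4: m=40, d=2, a=40
  k=5: m=40, d=23, a=3
  k=6: m=29, d=35, a=1
  k=7: m=6, d=46, a=1
  k=8: m=40, d=1, a=80
d=1 and a=2a₀=80 at k=8, so the next step gives (m, d) = (40, 46) again — its k=1 value — and the period has length 8.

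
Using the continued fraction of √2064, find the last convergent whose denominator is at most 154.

√2064 = [45; 2, 3, 7, 3, 2, 90, …] (period length 6).
Convergents:
  p_0/q_0 = 45/1
  p_1/q_1 = 91/2
  p_2/q_2 = 318/7
  p_3/q_3 = 2317/51
  p_4/q_4 = 7269/160
q_3 = 51 ≤ 154 < 160 = q_4, so the answer is 2317/51.

2317/51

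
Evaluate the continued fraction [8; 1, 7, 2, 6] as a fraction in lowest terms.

977/110

Fold from the inside: start with 6/1.
  2 + 1/6 = 13/6
  7 + 6/13 = 97/13
  1 + 13/97 = 110/97
  8 + 97/110 = 977/110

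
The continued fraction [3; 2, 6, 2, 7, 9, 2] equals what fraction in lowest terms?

13950/4027

Using pₖ = aₖpₖ₋₁ + pₖ₋₂ and qₖ = aₖqₖ₋₁ + qₖ₋₂:
  k=0: a=3, p=3, q=1
  k=1: a=2, p=7, q=2
  k=2: a=6, p=45, q=13
  k=3: a=2, p=97, q=28
  k=4: a=7, p=724, q=209
  k=5: a=9, p=6613, q=1909
  k=6: a=2, p=13950, q=4027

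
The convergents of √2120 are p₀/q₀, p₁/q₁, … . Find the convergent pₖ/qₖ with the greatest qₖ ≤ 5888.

√2120 = [46; 23, 92, …] (period length 2).
Convergents:
  p_0/q_0 = 46/1
  p_1/q_1 = 1059/23
  p_2/q_2 = 97474/2117
  p_3/q_3 = 2242961/48714
q_2 = 2117 ≤ 5888 < 48714 = q_3, so the answer is 97474/2117.

97474/2117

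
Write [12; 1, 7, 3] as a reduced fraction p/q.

322/25

Using pₖ = aₖpₖ₋₁ + pₖ₋₂ and qₖ = aₖqₖ₋₁ + qₖ₋₂:
  k=0: a=12, p=12, q=1
  k=1: a=1, p=13, q=1
  k=2: a=7, p=103, q=8
  k=3: a=3, p=322, q=25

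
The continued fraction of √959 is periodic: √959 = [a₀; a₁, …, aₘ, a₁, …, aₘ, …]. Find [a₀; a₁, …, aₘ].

[30; 1, 29, 1, 60]

a₀ = ⌊√959⌋ = 30.
With m₀=0, d₀=1 and mₖ₊₁ = dₖaₖ − mₖ, dₖ₊₁ = (n − mₖ₊₁²)/dₖ, aₖ₊₁ = ⌊(a₀+mₖ₊₁)/dₖ₊₁⌋:
  k=1: m=30, d=59, a=1
  k=2: m=29, d=2, a=29
  k=3: m=29, d=59, a=1
  k=4: m=30, d=1, a=60
d=1 and a=2a₀=60 at k=4, so the next step gives (m, d) = (30, 59) again — its k=1 value — and the period has length 4.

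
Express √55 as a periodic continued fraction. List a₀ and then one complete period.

[7; 2, 2, 2, 14]

a₀ = ⌊√55⌋ = 7.
With m₀=0, d₀=1 and mₖ₊₁ = dₖaₖ − mₖ, dₖ₊₁ = (n − mₖ₊₁²)/dₖ, aₖ₊₁ = ⌊(a₀+mₖ₊₁)/dₖ₊₁⌋:
  k=1: m=7, d=6, a=2
  k=2: m=5, d=5, a=2
  k=3: m=5, d=6, a=2
  k=4: m=7, d=1, a=14
d=1 and a=2a₀=14 at k=4, so the next step gives (m, d) = (7, 6) again — its k=1 value — and the period has length 4.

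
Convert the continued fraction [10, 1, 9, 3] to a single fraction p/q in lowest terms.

Fold from the inside: start with 3/1.
  9 + 1/3 = 28/3
  1 + 3/28 = 31/28
  10 + 28/31 = 338/31

338/31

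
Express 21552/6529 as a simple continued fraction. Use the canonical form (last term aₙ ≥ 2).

[3; 3, 3, 10, 15, 1, 3]

21552 = 3*6529 + 1965
6529 = 3*1965 + 634
1965 = 3*634 + 63
634 = 10*63 + 4
63 = 15*4 + 3
4 = 1*3 + 1
3 = 3*1 + 0  (stop)
So 21552/6529 = [3; 3, 3, 10, 15, 1, 3].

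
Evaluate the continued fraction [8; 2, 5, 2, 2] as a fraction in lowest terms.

Fold from the inside: start with 2/1.
  2 + 1/2 = 5/2
  5 + 2/5 = 27/5
  2 + 5/27 = 59/27
  8 + 27/59 = 499/59

499/59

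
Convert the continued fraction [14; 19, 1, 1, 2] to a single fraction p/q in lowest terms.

1377/98

Using pₖ = aₖpₖ₋₁ + pₖ₋₂ and qₖ = aₖqₖ₋₁ + qₖ₋₂:
  k=0: a=14, p=14, q=1
  k=1: a=19, p=267, q=19
  k=2: a=1, p=281, q=20
  k=3: a=1, p=548, q=39
  k=4: a=2, p=1377, q=98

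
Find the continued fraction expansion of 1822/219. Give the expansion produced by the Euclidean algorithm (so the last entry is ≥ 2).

1822 = 8*219 + 70
219 = 3*70 + 9
70 = 7*9 + 7
9 = 1*7 + 2
7 = 3*2 + 1
2 = 2*1 + 0  (stop)
So 1822/219 = [8; 3, 7, 1, 3, 2].

[8; 3, 7, 1, 3, 2]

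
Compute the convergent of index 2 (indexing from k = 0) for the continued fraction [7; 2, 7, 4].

Using pₖ = aₖpₖ₋₁ + pₖ₋₂, qₖ = aₖqₖ₋₁ + qₖ₋₂ (with p₋₁=1, p₋₂=0, q₋₁=0, q₋₂=1):
  k=0: a=7, p=7, q=1
  k=1: a=2, p=15, q=2
  k=2: a=7, p=112, q=15

112/15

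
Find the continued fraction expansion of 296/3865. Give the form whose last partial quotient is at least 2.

296 = 0*3865 + 296
3865 = 13*296 + 17
296 = 17*17 + 7
17 = 2*7 + 3
7 = 2*3 + 1
3 = 3*1 + 0  (stop)
So 296/3865 = [0; 13, 17, 2, 2, 3].

[0; 13, 17, 2, 2, 3]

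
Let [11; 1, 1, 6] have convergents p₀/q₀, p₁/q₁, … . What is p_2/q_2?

Using pₖ = aₖpₖ₋₁ + pₖ₋₂, qₖ = aₖqₖ₋₁ + qₖ₋₂ (with p₋₁=1, p₋₂=0, q₋₁=0, q₋₂=1):
  k=0: a=11, p=11, q=1
  k=1: a=1, p=12, q=1
  k=2: a=1, p=23, q=2

23/2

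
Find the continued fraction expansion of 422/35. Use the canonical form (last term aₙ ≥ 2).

422 = 12*35 + 2
35 = 17*2 + 1
2 = 2*1 + 0  (stop)
So 422/35 = [12; 17, 2].

[12; 17, 2]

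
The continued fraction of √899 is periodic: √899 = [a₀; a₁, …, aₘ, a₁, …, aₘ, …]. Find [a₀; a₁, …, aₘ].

[29; 1, 58]

a₀ = ⌊√899⌋ = 29.
With m₀=0, d₀=1 and mₖ₊₁ = dₖaₖ − mₖ, dₖ₊₁ = (n − mₖ₊₁²)/dₖ, aₖ₊₁ = ⌊(a₀+mₖ₊₁)/dₖ₊₁⌋:
  k=1: m=29, d=58, a=1
  k=2: m=29, d=1, a=58
d=1 and a=2a₀=58 at k=2, so the next step gives (m, d) = (29, 58) again — its k=1 value — and the period has length 2.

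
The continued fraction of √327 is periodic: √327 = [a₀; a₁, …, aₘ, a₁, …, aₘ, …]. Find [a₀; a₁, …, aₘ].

a₀ = ⌊√327⌋ = 18.

[18; 12, 36]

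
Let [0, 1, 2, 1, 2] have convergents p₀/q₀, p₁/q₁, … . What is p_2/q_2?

2/3

Using pₖ = aₖpₖ₋₁ + pₖ₋₂, qₖ = aₖqₖ₋₁ + qₖ₋₂ (with p₋₁=1, p₋₂=0, q₋₁=0, q₋₂=1):
  k=0: a=0, p=0, q=1
  k=1: a=1, p=1, q=1
  k=2: a=2, p=2, q=3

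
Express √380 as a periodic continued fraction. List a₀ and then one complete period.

[19; 2, 38]

a₀ = ⌊√380⌋ = 19.
With m₀=0, d₀=1 and mₖ₊₁ = dₖaₖ − mₖ, dₖ₊₁ = (n − mₖ₊₁²)/dₖ, aₖ₊₁ = ⌊(a₀+mₖ₊₁)/dₖ₊₁⌋:
  k=1: m=19, d=19, a=2
  k=2: m=19, d=1, a=38
d=1 and a=2a₀=38 at k=2, so the next step gives (m, d) = (19, 19) again — its k=1 value — and the period has length 2.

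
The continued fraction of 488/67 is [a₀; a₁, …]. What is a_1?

488 = 7·67 + 19   →  a_0 = 7
67 = 3·19 + 10   →  a_1 = 3

3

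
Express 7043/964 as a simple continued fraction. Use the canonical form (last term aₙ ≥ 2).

7043 = 7*964 + 295
964 = 3*295 + 79
295 = 3*79 + 58
79 = 1*58 + 21
58 = 2*21 + 16
21 = 1*16 + 5
16 = 3*5 + 1
5 = 5*1 + 0  (stop)
So 7043/964 = [7; 3, 3, 1, 2, 1, 3, 5].

[7; 3, 3, 1, 2, 1, 3, 5]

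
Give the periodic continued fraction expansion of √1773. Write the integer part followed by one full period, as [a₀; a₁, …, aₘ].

[42; 9, 2, 1, 8, 1, 2, 9, 84]

a₀ = ⌊√1773⌋ = 42.
With m₀=0, d₀=1 and mₖ₊₁ = dₖaₖ − mₖ, dₖ₊₁ = (n − mₖ₊₁²)/dₖ, aₖ₊₁ = ⌊(a₀+mₖ₊₁)/dₖ₊₁⌋:
  k=1: m=42, d=9, a=9
  k=2: m=39, d=28, a=2
  k=3: m=17, d=53, a=1
  k=4: m=36, d=9, a=8
  k=5: m=36, d=53, a=1
  k=6: m=17, d=28, a=2
  k=7: m=39, d=9, a=9
  k=8: m=42, d=1, a=84
d=1 and a=2a₀=84 at k=8, so the next step gives (m, d) = (42, 9) again — its k=1 value — and the period has length 8.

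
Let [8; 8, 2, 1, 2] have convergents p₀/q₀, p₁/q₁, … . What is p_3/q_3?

203/25

Using pₖ = aₖpₖ₋₁ + pₖ₋₂, qₖ = aₖqₖ₋₁ + qₖ₋₂ (with p₋₁=1, p₋₂=0, q₋₁=0, q₋₂=1):
  k=0: a=8, p=8, q=1
  k=1: a=8, p=65, q=8
  k=2: a=2, p=138, q=17
  k=3: a=1, p=203, q=25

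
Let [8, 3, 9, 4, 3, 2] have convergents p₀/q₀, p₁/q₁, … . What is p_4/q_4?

Using pₖ = aₖpₖ₋₁ + pₖ₋₂, qₖ = aₖqₖ₋₁ + qₖ₋₂ (with p₋₁=1, p₋₂=0, q₋₁=0, q₋₂=1):
  k=0: a=8, p=8, q=1
  k=1: a=3, p=25, q=3
  k=2: a=9, p=233, q=28
  k=3: a=4, p=957, q=115
  k=4: a=3, p=3104, q=373

3104/373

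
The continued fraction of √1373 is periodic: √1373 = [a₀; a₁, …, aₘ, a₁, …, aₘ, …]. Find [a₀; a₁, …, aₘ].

a₀ = ⌊√1373⌋ = 37.
With m₀=0, d₀=1 and mₖ₊₁ = dₖaₖ − mₖ, dₖ₊₁ = (n − mₖ₊₁²)/dₖ, aₖ₊₁ = ⌊(a₀+mₖ₊₁)/dₖ₊₁⌋:
  k=1: m=37, d=4, a=18
  k=2: m=35, d=37, a=1
  k=3: m=2, d=37, a=1
  k=4: m=35, d=4, a=18
  k=5: m=37, d=1, a=74
d=1 and a=2a₀=74 at k=5, so the next step gives (m, d) = (37, 4) again — its k=1 value — and the period has length 5.

[37; 18, 1, 1, 18, 74]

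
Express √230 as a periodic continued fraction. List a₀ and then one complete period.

[15; 6, 30]

a₀ = ⌊√230⌋ = 15.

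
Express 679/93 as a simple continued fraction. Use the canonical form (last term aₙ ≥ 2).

679 = 7×93 + 28
93 = 3×28 + 9
28 = 3×9 + 1
9 = 9×1 + 0  (stop)
So 679/93 = [7; 3, 3, 9].

[7; 3, 3, 9]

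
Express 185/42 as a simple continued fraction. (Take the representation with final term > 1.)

[4; 2, 2, 8]

185 = 4·42 + 17
42 = 2·17 + 8
17 = 2·8 + 1
8 = 8·1 + 0  (stop)
So 185/42 = [4; 2, 2, 8].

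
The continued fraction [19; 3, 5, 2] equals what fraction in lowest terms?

676/35

Fold from the inside: start with 2/1.
  5 + 1/2 = 11/2
  3 + 2/11 = 35/11
  19 + 11/35 = 676/35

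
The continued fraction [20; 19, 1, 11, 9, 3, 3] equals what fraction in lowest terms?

449666/22427

Fold from the inside: start with 3/1.
  3 + 1/3 = 10/3
  9 + 3/10 = 93/10
  11 + 10/93 = 1033/93
  1 + 93/1033 = 1126/1033
  19 + 1033/1126 = 22427/1126
  20 + 1126/22427 = 449666/22427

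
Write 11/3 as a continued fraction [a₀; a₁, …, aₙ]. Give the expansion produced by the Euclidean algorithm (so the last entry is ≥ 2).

11 = 3×3 + 2
3 = 1×2 + 1
2 = 2×1 + 0  (stop)
So 11/3 = [3; 1, 2].

[3; 1, 2]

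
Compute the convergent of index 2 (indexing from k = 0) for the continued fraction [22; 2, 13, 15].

607/27

Using pₖ = aₖpₖ₋₁ + pₖ₋₂, qₖ = aₖqₖ₋₁ + qₖ₋₂ (with p₋₁=1, p₋₂=0, q₋₁=0, q₋₂=1):
  k=0: a=22, p=22, q=1
  k=1: a=2, p=45, q=2
  k=2: a=13, p=607, q=27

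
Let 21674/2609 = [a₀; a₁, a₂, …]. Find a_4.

19

21674 = 8·2609 + 802   →  a_0 = 8
2609 = 3·802 + 203   →  a_1 = 3
802 = 3·203 + 193   →  a_2 = 3
203 = 1·193 + 10   →  a_3 = 1
193 = 19·10 + 3   →  a_4 = 19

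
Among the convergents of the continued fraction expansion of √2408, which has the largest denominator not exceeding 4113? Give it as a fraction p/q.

√2408 = [49; 14, 98, …] (period length 2).
Convergents:
  p_0/q_0 = 49/1
  p_1/q_1 = 687/14
  p_2/q_2 = 67375/1373
  p_3/q_3 = 943937/19236
q_2 = 1373 ≤ 4113 < 19236 = q_3, so the answer is 67375/1373.

67375/1373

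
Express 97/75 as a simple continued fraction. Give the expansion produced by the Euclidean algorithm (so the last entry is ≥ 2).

97 = 1*75 + 22
75 = 3*22 + 9
22 = 2*9 + 4
9 = 2*4 + 1
4 = 4*1 + 0  (stop)
So 97/75 = [1; 3, 2, 2, 4].

[1; 3, 2, 2, 4]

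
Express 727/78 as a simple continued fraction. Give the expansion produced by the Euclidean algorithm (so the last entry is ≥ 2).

[9; 3, 8, 3]

727 = 9·78 + 25
78 = 3·25 + 3
25 = 8·3 + 1
3 = 3·1 + 0  (stop)
So 727/78 = [9; 3, 8, 3].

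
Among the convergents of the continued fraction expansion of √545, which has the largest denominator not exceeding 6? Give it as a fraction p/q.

70/3

√545 = [23; 2, 1, 8, 1, 2, 46, …] (period length 6).
Convergents:
  p_0/q_0 = 23/1
  p_1/q_1 = 47/2
  p_2/q_2 = 70/3
  p_3/q_3 = 607/26
q_2 = 3 ≤ 6 < 26 = q_3, so the answer is 70/3.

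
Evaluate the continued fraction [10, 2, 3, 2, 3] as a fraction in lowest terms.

Fold from the inside: start with 3/1.
  2 + 1/3 = 7/3
  3 + 3/7 = 24/7
  2 + 7/24 = 55/24
  10 + 24/55 = 574/55

574/55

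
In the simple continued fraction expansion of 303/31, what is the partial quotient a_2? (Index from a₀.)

3

303 = 9·31 + 24   →  a_0 = 9
31 = 1·24 + 7   →  a_1 = 1
24 = 3·7 + 3   →  a_2 = 3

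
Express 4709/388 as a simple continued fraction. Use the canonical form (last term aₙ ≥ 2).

[12; 7, 3, 8, 2]

4709 = 12*388 + 53
388 = 7*53 + 17
53 = 3*17 + 2
17 = 8*2 + 1
2 = 2*1 + 0  (stop)
So 4709/388 = [12; 7, 3, 8, 2].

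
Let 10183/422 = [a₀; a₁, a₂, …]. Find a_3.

2

10183 = 24·422 + 55   →  a_0 = 24
422 = 7·55 + 37   →  a_1 = 7
55 = 1·37 + 18   →  a_2 = 1
37 = 2·18 + 1   →  a_3 = 2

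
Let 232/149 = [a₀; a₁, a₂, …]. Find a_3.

3

232 = 1·149 + 83   →  a_0 = 1
149 = 1·83 + 66   →  a_1 = 1
83 = 1·66 + 17   →  a_2 = 1
66 = 3·17 + 15   →  a_3 = 3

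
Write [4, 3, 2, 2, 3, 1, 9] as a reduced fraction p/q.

3147/733

Using pₖ = aₖpₖ₋₁ + pₖ₋₂ and qₖ = aₖqₖ₋₁ + qₖ₋₂:
  k=0: a=4, p=4, q=1
  k=1: a=3, p=13, q=3
  k=2: a=2, p=30, q=7
  k=3: a=2, p=73, q=17
  k=4: a=3, p=249, q=58
  k=5: a=1, p=322, q=75
  k=6: a=9, p=3147, q=733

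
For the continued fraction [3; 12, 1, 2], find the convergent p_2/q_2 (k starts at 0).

40/13

Using pₖ = aₖpₖ₋₁ + pₖ₋₂, qₖ = aₖqₖ₋₁ + qₖ₋₂ (with p₋₁=1, p₋₂=0, q₋₁=0, q₋₂=1):
  k=0: a=3, p=3, q=1
  k=1: a=12, p=37, q=12
  k=2: a=1, p=40, q=13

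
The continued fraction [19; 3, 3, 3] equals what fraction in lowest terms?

637/33

Using pₖ = aₖpₖ₋₁ + pₖ₋₂ and qₖ = aₖqₖ₋₁ + qₖ₋₂:
  k=0: a=19, p=19, q=1
  k=1: a=3, p=58, q=3
  k=2: a=3, p=193, q=10
  k=3: a=3, p=637, q=33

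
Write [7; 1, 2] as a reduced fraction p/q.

23/3

Using pₖ = aₖpₖ₋₁ + pₖ₋₂ and qₖ = aₖqₖ₋₁ + qₖ₋₂:
  k=0: a=7, p=7, q=1
  k=1: a=1, p=8, q=1
  k=2: a=2, p=23, q=3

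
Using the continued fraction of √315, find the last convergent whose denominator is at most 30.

√315 = [17; 1, 2, 1, 34, …] (period length 4).
Convergents:
  p_0/q_0 = 17/1
  p_1/q_1 = 18/1
  p_2/q_2 = 53/3
  p_3/q_3 = 71/4
  p_4/q_4 = 2467/139
q_3 = 4 ≤ 30 < 139 = q_4, so the answer is 71/4.

71/4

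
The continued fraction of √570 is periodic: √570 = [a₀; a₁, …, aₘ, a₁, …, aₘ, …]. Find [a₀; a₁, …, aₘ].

a₀ = ⌊√570⌋ = 23.
With m₀=0, d₀=1 and mₖ₊₁ = dₖaₖ − mₖ, dₖ₊₁ = (n − mₖ₊₁²)/dₖ, aₖ₊₁ = ⌊(a₀+mₖ₊₁)/dₖ₊₁⌋:
  k=1: m=23, d=41, a=1
  k=2: m=18, d=6, a=6
  k=3: m=18, d=41, a=1
  k=4: m=23, d=1, a=46
d=1 and a=2a₀=46 at k=4, so the next step gives (m, d) = (23, 41) again — its k=1 value — and the period has length 4.

[23; 1, 6, 1, 46]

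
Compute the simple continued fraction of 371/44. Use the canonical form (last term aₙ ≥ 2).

371 = 8·44 + 19
44 = 2·19 + 6
19 = 3·6 + 1
6 = 6·1 + 0  (stop)
So 371/44 = [8; 2, 3, 6].

[8; 2, 3, 6]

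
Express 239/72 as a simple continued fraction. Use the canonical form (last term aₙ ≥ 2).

[3; 3, 7, 1, 2]

239 = 3*72 + 23
72 = 3*23 + 3
23 = 7*3 + 2
3 = 1*2 + 1
2 = 2*1 + 0  (stop)
So 239/72 = [3; 3, 7, 1, 2].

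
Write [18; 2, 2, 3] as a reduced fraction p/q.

313/17

Using pₖ = aₖpₖ₋₁ + pₖ₋₂ and qₖ = aₖqₖ₋₁ + qₖ₋₂:
  k=0: a=18, p=18, q=1
  k=1: a=2, p=37, q=2
  k=2: a=2, p=92, q=5
  k=3: a=3, p=313, q=17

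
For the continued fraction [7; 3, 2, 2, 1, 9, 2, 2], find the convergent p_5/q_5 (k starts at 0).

Using pₖ = aₖpₖ₋₁ + pₖ₋₂, qₖ = aₖqₖ₋₁ + qₖ₋₂ (with p₋₁=1, p₋₂=0, q₋₁=0, q₋₂=1):
  k=0: a=7, p=7, q=1
  k=1: a=3, p=22, q=3
  k=2: a=2, p=51, q=7
  k=3: a=2, p=124, q=17
  k=4: a=1, p=175, q=24
  k=5: a=9, p=1699, q=233

1699/233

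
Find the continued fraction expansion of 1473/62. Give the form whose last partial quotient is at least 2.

[23; 1, 3, 7, 2]

1473 = 23×62 + 47
62 = 1×47 + 15
47 = 3×15 + 2
15 = 7×2 + 1
2 = 2×1 + 0  (stop)
So 1473/62 = [23; 1, 3, 7, 2].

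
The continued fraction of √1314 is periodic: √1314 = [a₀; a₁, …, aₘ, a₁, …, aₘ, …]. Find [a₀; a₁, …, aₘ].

a₀ = ⌊√1314⌋ = 36.
With m₀=0, d₀=1 and mₖ₊₁ = dₖaₖ − mₖ, dₖ₊₁ = (n − mₖ₊₁²)/dₖ, aₖ₊₁ = ⌊(a₀+mₖ₊₁)/dₖ₊₁⌋:
  k=1: m=36, d=18, a=4
  k=2: m=36, d=1, a=72
d=1 and a=2a₀=72 at k=2, so the next step gives (m, d) = (36, 18) again — its k=1 value — and the period has length 2.

[36; 4, 72]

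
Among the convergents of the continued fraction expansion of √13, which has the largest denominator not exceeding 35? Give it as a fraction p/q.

119/33

√13 = [3; 1, 1, 1, 1, 6, …] (period length 5).
Convergents:
  p_0/q_0 = 3/1
  p_1/q_1 = 4/1
  p_2/q_2 = 7/2
  p_3/q_3 = 11/3
  p_4/q_4 = 18/5
  p_5/q_5 = 119/33
  p_6/q_6 = 137/38
q_5 = 33 ≤ 35 < 38 = q_6, so the answer is 119/33.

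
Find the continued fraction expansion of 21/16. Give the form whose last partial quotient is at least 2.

21 = 1*16 + 5
16 = 3*5 + 1
5 = 5*1 + 0  (stop)
So 21/16 = [1; 3, 5].

[1; 3, 5]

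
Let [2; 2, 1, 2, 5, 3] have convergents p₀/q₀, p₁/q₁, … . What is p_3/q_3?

19/8

Using pₖ = aₖpₖ₋₁ + pₖ₋₂, qₖ = aₖqₖ₋₁ + qₖ₋₂ (with p₋₁=1, p₋₂=0, q₋₁=0, q₋₂=1):
  k=0: a=2, p=2, q=1
  k=1: a=2, p=5, q=2
  k=2: a=1, p=7, q=3
  k=3: a=2, p=19, q=8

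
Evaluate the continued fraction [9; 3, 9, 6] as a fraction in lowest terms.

Fold from the inside: start with 6/1.
  9 + 1/6 = 55/6
  3 + 6/55 = 171/55
  9 + 55/171 = 1594/171

1594/171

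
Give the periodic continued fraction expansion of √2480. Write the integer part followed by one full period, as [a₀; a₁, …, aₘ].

a₀ = ⌊√2480⌋ = 49.
With m₀=0, d₀=1 and mₖ₊₁ = dₖaₖ − mₖ, dₖ₊₁ = (n − mₖ₊₁²)/dₖ, aₖ₊₁ = ⌊(a₀+mₖ₊₁)/dₖ₊₁⌋:
  k=1: m=49, d=79, a=1
  k=2: m=30, d=20, a=3
  k=3: m=30, d=79, a=1
  k=4: m=49, d=1, a=98
d=1 and a=2a₀=98 at k=4, so the next step gives (m, d) = (49, 79) again — its k=1 value — and the period has length 4.

[49; 1, 3, 1, 98]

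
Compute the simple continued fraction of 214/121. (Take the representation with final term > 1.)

[1; 1, 3, 3, 9]

214 = 1×121 + 93
121 = 1×93 + 28
93 = 3×28 + 9
28 = 3×9 + 1
9 = 9×1 + 0  (stop)
So 214/121 = [1; 1, 3, 3, 9].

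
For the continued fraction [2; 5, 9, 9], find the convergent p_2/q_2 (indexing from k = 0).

101/46

Using pₖ = aₖpₖ₋₁ + pₖ₋₂, qₖ = aₖqₖ₋₁ + qₖ₋₂ (with p₋₁=1, p₋₂=0, q₋₁=0, q₋₂=1):
  k=0: a=2, p=2, q=1
  k=1: a=5, p=11, q=5
  k=2: a=9, p=101, q=46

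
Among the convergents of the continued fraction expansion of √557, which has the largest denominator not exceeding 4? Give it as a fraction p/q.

71/3

√557 = [23; 1, 1, 1, 1, 46, …] (period length 5).
Convergents:
  p_0/q_0 = 23/1
  p_1/q_1 = 24/1
  p_2/q_2 = 47/2
  p_3/q_3 = 71/3
  p_4/q_4 = 118/5
q_3 = 3 ≤ 4 < 5 = q_4, so the answer is 71/3.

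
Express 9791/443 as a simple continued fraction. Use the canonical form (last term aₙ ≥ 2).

[22; 9, 1, 5, 2, 3]

9791 = 22·443 + 45
443 = 9·45 + 38
45 = 1·38 + 7
38 = 5·7 + 3
7 = 2·3 + 1
3 = 3·1 + 0  (stop)
So 9791/443 = [22; 9, 1, 5, 2, 3].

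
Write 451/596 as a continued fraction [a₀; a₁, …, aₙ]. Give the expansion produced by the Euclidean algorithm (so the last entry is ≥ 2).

[0; 1, 3, 9, 16]

451 = 0·596 + 451
596 = 1·451 + 145
451 = 3·145 + 16
145 = 9·16 + 1
16 = 16·1 + 0  (stop)
So 451/596 = [0; 1, 3, 9, 16].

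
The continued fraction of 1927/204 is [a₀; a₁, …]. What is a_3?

7

1927 = 9·204 + 91   →  a_0 = 9
204 = 2·91 + 22   →  a_1 = 2
91 = 4·22 + 3   →  a_2 = 4
22 = 7·3 + 1   →  a_3 = 7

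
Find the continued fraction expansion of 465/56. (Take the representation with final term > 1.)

[8; 3, 3, 2, 2]

465 = 8·56 + 17
56 = 3·17 + 5
17 = 3·5 + 2
5 = 2·2 + 1
2 = 2·1 + 0  (stop)
So 465/56 = [8; 3, 3, 2, 2].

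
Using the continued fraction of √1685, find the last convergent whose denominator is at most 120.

1683/41

√1685 = [41; 20, 1, 1, 20, 82, …] (period length 5).
Convergents:
  p_0/q_0 = 41/1
  p_1/q_1 = 821/20
  p_2/q_2 = 862/21
  p_3/q_3 = 1683/41
  p_4/q_4 = 34522/841
q_3 = 41 ≤ 120 < 841 = q_4, so the answer is 1683/41.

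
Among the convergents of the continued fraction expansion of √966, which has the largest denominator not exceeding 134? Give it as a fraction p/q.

√966 = [31; 12, 2, 2, 2, 12, 62, …] (period length 6).
Convergents:
  p_0/q_0 = 31/1
  p_1/q_1 = 373/12
  p_2/q_2 = 777/25
  p_3/q_3 = 1927/62
  p_4/q_4 = 4631/149
q_3 = 62 ≤ 134 < 149 = q_4, so the answer is 1927/62.

1927/62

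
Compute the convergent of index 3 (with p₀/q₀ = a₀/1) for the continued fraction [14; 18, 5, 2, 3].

2811/200

Using pₖ = aₖpₖ₋₁ + pₖ₋₂, qₖ = aₖqₖ₋₁ + qₖ₋₂ (with p₋₁=1, p₋₂=0, q₋₁=0, q₋₂=1):
  k=0: a=14, p=14, q=1
  k=1: a=18, p=253, q=18
  k=2: a=5, p=1279, q=91
  k=3: a=2, p=2811, q=200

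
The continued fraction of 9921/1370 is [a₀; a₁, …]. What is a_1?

9921 = 7·1370 + 331   →  a_0 = 7
1370 = 4·331 + 46   →  a_1 = 4

4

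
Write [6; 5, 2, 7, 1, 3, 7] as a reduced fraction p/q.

Fold from the inside: start with 7/1.
  3 + 1/7 = 22/7
  1 + 7/22 = 29/22
  7 + 22/29 = 225/29
  2 + 29/225 = 479/225
  5 + 225/479 = 2620/479
  6 + 479/2620 = 16199/2620

16199/2620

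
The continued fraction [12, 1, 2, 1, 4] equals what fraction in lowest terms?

Using pₖ = aₖpₖ₋₁ + pₖ₋₂ and qₖ = aₖqₖ₋₁ + qₖ₋₂:
  k=0: a=12, p=12, q=1
  k=1: a=1, p=13, q=1
  k=2: a=2, p=38, q=3
  k=3: a=1, p=51, q=4
  k=4: a=4, p=242, q=19

242/19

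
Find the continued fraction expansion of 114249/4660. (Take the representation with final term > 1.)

114249 = 24*4660 + 2409
4660 = 1*2409 + 2251
2409 = 1*2251 + 158
2251 = 14*158 + 39
158 = 4*39 + 2
39 = 19*2 + 1
2 = 2*1 + 0  (stop)
So 114249/4660 = [24; 1, 1, 14, 4, 19, 2].

[24; 1, 1, 14, 4, 19, 2]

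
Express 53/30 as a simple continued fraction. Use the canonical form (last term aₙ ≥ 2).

[1; 1, 3, 3, 2]

53 = 1*30 + 23
30 = 1*23 + 7
23 = 3*7 + 2
7 = 3*2 + 1
2 = 2*1 + 0  (stop)
So 53/30 = [1; 1, 3, 3, 2].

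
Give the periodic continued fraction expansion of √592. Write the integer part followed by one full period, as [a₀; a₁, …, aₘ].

[24; 3, 48]

a₀ = ⌊√592⌋ = 24.
With m₀=0, d₀=1 and mₖ₊₁ = dₖaₖ − mₖ, dₖ₊₁ = (n − mₖ₊₁²)/dₖ, aₖ₊₁ = ⌊(a₀+mₖ₊₁)/dₖ₊₁⌋:
  k=1: m=24, d=16, a=3
  k=2: m=24, d=1, a=48
d=1 and a=2a₀=48 at k=2, so the next step gives (m, d) = (24, 16) again — its k=1 value — and the period has length 2.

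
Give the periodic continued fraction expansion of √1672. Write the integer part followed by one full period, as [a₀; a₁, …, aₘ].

[40; 1, 8, 10, 8, 1, 80]

a₀ = ⌊√1672⌋ = 40.
With m₀=0, d₀=1 and mₖ₊₁ = dₖaₖ − mₖ, dₖ₊₁ = (n − mₖ₊₁²)/dₖ, aₖ₊₁ = ⌊(a₀+mₖ₊₁)/dₖ₊₁⌋:
  k=1: m=40, d=72, a=1
  k=2: m=32, d=9, a=8
  k=3: m=40, d=8, a=10
  k=4: m=40, d=9, a=8
  k=5: m=32, d=72, a=1
  k=6: m=40, d=1, a=80
d=1 and a=2a₀=80 at k=6, so the next step gives (m, d) = (40, 72) again — its k=1 value — and the period has length 6.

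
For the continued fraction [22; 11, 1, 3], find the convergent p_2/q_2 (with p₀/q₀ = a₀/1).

Using pₖ = aₖpₖ₋₁ + pₖ₋₂, qₖ = aₖqₖ₋₁ + qₖ₋₂ (with p₋₁=1, p₋₂=0, q₋₁=0, q₋₂=1):
  k=0: a=22, p=22, q=1
  k=1: a=11, p=243, q=11
  k=2: a=1, p=265, q=12

265/12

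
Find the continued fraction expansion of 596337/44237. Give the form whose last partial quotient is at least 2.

[13; 2, 12, 3, 9, 1, 3, 14]

596337 = 13*44237 + 21256
44237 = 2*21256 + 1725
21256 = 12*1725 + 556
1725 = 3*556 + 57
556 = 9*57 + 43
57 = 1*43 + 14
43 = 3*14 + 1
14 = 14*1 + 0  (stop)
So 596337/44237 = [13; 2, 12, 3, 9, 1, 3, 14].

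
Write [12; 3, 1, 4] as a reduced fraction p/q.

233/19

Using pₖ = aₖpₖ₋₁ + pₖ₋₂ and qₖ = aₖqₖ₋₁ + qₖ₋₂:
  k=0: a=12, p=12, q=1
  k=1: a=3, p=37, q=3
  k=2: a=1, p=49, q=4
  k=3: a=4, p=233, q=19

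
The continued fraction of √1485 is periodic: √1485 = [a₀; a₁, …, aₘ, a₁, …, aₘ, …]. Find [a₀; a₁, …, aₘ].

a₀ = ⌊√1485⌋ = 38.
With m₀=0, d₀=1 and mₖ₊₁ = dₖaₖ − mₖ, dₖ₊₁ = (n − mₖ₊₁²)/dₖ, aₖ₊₁ = ⌊(a₀+mₖ₊₁)/dₖ₊₁⌋:
  k=1: m=38, d=41, a=1
  k=2: m=3, d=36, a=1
  k=3: m=33, d=11, a=6
  k=4: m=33, d=36, a=1
  k=5: m=3, d=41, a=1
  k=6: m=38, d=1, a=76
d=1 and a=2a₀=76 at k=6, so the next step gives (m, d) = (38, 41) again — its k=1 value — and the period has length 6.

[38; 1, 1, 6, 1, 1, 76]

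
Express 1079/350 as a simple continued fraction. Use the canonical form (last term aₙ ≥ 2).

[3; 12, 14, 2]

1079 = 3*350 + 29
350 = 12*29 + 2
29 = 14*2 + 1
2 = 2*1 + 0  (stop)
So 1079/350 = [3; 12, 14, 2].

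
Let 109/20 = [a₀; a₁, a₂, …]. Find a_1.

109 = 5·20 + 9   →  a_0 = 5
20 = 2·9 + 2   →  a_1 = 2

2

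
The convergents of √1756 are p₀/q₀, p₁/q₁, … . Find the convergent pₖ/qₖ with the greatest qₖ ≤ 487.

√1756 = [41; 1, 9, 2, 20, 2, 9, 1, 82, …] (period length 8).
Convergents:
  p_0/q_0 = 41/1
  p_1/q_1 = 42/1
  p_2/q_2 = 419/10
  p_3/q_3 = 880/21
  p_4/q_4 = 18019/430
  p_5/q_5 = 36918/881
q_4 = 430 ≤ 487 < 881 = q_5, so the answer is 18019/430.

18019/430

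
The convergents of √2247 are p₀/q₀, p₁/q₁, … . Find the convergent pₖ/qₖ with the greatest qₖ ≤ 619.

18724/395

√2247 = [47; 2, 2, 15, 2, 2, 94, …] (period length 6).
Convergents:
  p_0/q_0 = 47/1
  p_1/q_1 = 95/2
  p_2/q_2 = 237/5
  p_3/q_3 = 3650/77
  p_4/q_4 = 7537/159
  p_5/q_5 = 18724/395
  p_6/q_6 = 1767593/37289
q_5 = 395 ≤ 619 < 37289 = q_6, so the answer is 18724/395.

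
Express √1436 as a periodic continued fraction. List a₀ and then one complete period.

a₀ = ⌊√1436⌋ = 37.

[37; 1, 8, 2, 18, 2, 8, 1, 74]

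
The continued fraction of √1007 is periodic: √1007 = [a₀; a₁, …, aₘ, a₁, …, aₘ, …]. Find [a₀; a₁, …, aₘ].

a₀ = ⌊√1007⌋ = 31.
With m₀=0, d₀=1 and mₖ₊₁ = dₖaₖ − mₖ, dₖ₊₁ = (n − mₖ₊₁²)/dₖ, aₖ₊₁ = ⌊(a₀+mₖ₊₁)/dₖ₊₁⌋:
  k=1: m=31, d=46, a=1
  k=2: m=15, d=17, a=2
  k=3: m=19, d=38, a=1
  k=4: m=19, d=17, a=2
  k=5: m=15, d=46, a=1
  k=6: m=31, d=1, a=62
d=1 and a=2a₀=62 at k=6, so the next step gives (m, d) = (31, 46) again — its k=1 value — and the period has length 6.

[31; 1, 2, 1, 2, 1, 62]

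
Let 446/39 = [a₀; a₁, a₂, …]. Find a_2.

3

446 = 11·39 + 17   →  a_0 = 11
39 = 2·17 + 5   →  a_1 = 2
17 = 3·5 + 2   →  a_2 = 3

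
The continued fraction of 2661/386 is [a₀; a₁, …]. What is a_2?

2661 = 6·386 + 345   →  a_0 = 6
386 = 1·345 + 41   →  a_1 = 1
345 = 8·41 + 17   →  a_2 = 8

8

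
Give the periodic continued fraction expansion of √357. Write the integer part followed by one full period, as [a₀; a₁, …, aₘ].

[18; 1, 8, 2, 8, 1, 36]

a₀ = ⌊√357⌋ = 18.
With m₀=0, d₀=1 and mₖ₊₁ = dₖaₖ − mₖ, dₖ₊₁ = (n − mₖ₊₁²)/dₖ, aₖ₊₁ = ⌊(a₀+mₖ₊₁)/dₖ₊₁⌋:
  k=1: m=18, d=33, a=1
  k=2: m=15, d=4, a=8
  k=3: m=17, d=17, a=2
  k=4: m=17, d=4, a=8
  k=5: m=15, d=33, a=1
  k=6: m=18, d=1, a=36
d=1 and a=2a₀=36 at k=6, so the next step gives (m, d) = (18, 33) again — its k=1 value — and the period has length 6.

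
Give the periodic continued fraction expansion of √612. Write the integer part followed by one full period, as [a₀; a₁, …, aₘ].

[24; 1, 2, 1, 4, 1, 2, 1, 48]

a₀ = ⌊√612⌋ = 24.
With m₀=0, d₀=1 and mₖ₊₁ = dₖaₖ − mₖ, dₖ₊₁ = (n − mₖ₊₁²)/dₖ, aₖ₊₁ = ⌊(a₀+mₖ₊₁)/dₖ₊₁⌋:
  k=1: m=24, d=36, a=1
  k=2: m=12, d=13, a=2
  k=3: m=14, d=32, a=1
  k=4: m=18, d=9, a=4
  k=5: m=18, d=32, a=1
  k=6: m=14, d=13, a=2
  k=7: m=12, d=36, a=1
  k=8: m=24, d=1, a=48
d=1 and a=2a₀=48 at k=8, so the next step gives (m, d) = (24, 36) again — its k=1 value — and the period has length 8.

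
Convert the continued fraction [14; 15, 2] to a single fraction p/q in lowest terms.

436/31

Fold from the inside: start with 2/1.
  15 + 1/2 = 31/2
  14 + 2/31 = 436/31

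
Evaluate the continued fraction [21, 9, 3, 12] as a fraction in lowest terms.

Using pₖ = aₖpₖ₋₁ + pₖ₋₂ and qₖ = aₖqₖ₋₁ + qₖ₋₂:
  k=0: a=21, p=21, q=1
  k=1: a=9, p=190, q=9
  k=2: a=3, p=591, q=28
  k=3: a=12, p=7282, q=345

7282/345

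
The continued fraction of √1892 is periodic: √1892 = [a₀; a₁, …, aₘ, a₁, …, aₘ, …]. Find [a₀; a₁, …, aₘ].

a₀ = ⌊√1892⌋ = 43.
With m₀=0, d₀=1 and mₖ₊₁ = dₖaₖ − mₖ, dₖ₊₁ = (n − mₖ₊₁²)/dₖ, aₖ₊₁ = ⌊(a₀+mₖ₊₁)/dₖ₊₁⌋:
  k=1: m=43, d=43, a=2
  k=2: m=43, d=1, a=86
d=1 and a=2a₀=86 at k=2, so the next step gives (m, d) = (43, 43) again — its k=1 value — and the period has length 2.

[43; 2, 86]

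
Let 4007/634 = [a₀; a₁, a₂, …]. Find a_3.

8

4007 = 6·634 + 203   →  a_0 = 6
634 = 3·203 + 25   →  a_1 = 3
203 = 8·25 + 3   →  a_2 = 8
25 = 8·3 + 1   →  a_3 = 8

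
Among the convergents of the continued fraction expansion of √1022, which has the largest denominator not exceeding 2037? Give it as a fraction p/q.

√1022 = [31; 1, 30, 1, 62, …] (period length 4).
Convergents:
  p_0/q_0 = 31/1
  p_1/q_1 = 32/1
  p_2/q_2 = 991/31
  p_3/q_3 = 1023/32
  p_4/q_4 = 64417/2015
  p_5/q_5 = 65440/2047
q_4 = 2015 ≤ 2037 < 2047 = q_5, so the answer is 64417/2015.

64417/2015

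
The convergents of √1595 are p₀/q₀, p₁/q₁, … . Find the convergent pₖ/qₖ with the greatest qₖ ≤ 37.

639/16

√1595 = [39; 1, 14, 1, 78, …] (period length 4).
Convergents:
  p_0/q_0 = 39/1
  p_1/q_1 = 40/1
  p_2/q_2 = 599/15
  p_3/q_3 = 639/16
  p_4/q_4 = 50441/1263
q_3 = 16 ≤ 37 < 1263 = q_4, so the answer is 639/16.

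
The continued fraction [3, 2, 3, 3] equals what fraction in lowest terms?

79/23

Using pₖ = aₖpₖ₋₁ + pₖ₋₂ and qₖ = aₖqₖ₋₁ + qₖ₋₂:
  k=0: a=3, p=3, q=1
  k=1: a=2, p=7, q=2
  k=2: a=3, p=24, q=7
  k=3: a=3, p=79, q=23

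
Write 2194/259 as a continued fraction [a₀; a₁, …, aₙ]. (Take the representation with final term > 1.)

[8; 2, 8, 7, 2]

2194 = 8×259 + 122
259 = 2×122 + 15
122 = 8×15 + 2
15 = 7×2 + 1
2 = 2×1 + 0  (stop)
So 2194/259 = [8; 2, 8, 7, 2].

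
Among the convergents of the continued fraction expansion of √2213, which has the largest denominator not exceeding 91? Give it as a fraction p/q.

2211/47

√2213 = [47; 23, 1, 1, 23, 94, …] (period length 5).
Convergents:
  p_0/q_0 = 47/1
  p_1/q_1 = 1082/23
  p_2/q_2 = 1129/24
  p_3/q_3 = 2211/47
  p_4/q_4 = 51982/1105
q_3 = 47 ≤ 91 < 1105 = q_4, so the answer is 2211/47.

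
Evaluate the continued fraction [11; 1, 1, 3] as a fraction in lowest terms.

Fold from the inside: start with 3/1.
  1 + 1/3 = 4/3
  1 + 3/4 = 7/4
  11 + 4/7 = 81/7

81/7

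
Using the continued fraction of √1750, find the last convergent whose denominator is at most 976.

21042/503

√1750 = [41; 1, 4, 1, 82, …] (period length 4).
Convergents:
  p_0/q_0 = 41/1
  p_1/q_1 = 42/1
  p_2/q_2 = 209/5
  p_3/q_3 = 251/6
  p_4/q_4 = 20791/497
  p_5/q_5 = 21042/503
  p_6/q_6 = 104959/2509
q_5 = 503 ≤ 976 < 2509 = q_6, so the answer is 21042/503.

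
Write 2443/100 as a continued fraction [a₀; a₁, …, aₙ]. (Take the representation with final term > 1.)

2443 = 24·100 + 43
100 = 2·43 + 14
43 = 3·14 + 1
14 = 14·1 + 0  (stop)
So 2443/100 = [24; 2, 3, 14].

[24; 2, 3, 14]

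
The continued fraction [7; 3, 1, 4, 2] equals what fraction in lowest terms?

305/42

Using pₖ = aₖpₖ₋₁ + pₖ₋₂ and qₖ = aₖqₖ₋₁ + qₖ₋₂:
  k=0: a=7, p=7, q=1
  k=1: a=3, p=22, q=3
  k=2: a=1, p=29, q=4
  k=3: a=4, p=138, q=19
  k=4: a=2, p=305, q=42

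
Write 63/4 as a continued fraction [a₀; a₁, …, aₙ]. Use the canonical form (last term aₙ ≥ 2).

63 = 15*4 + 3
4 = 1*3 + 1
3 = 3*1 + 0  (stop)
So 63/4 = [15; 1, 3].

[15; 1, 3]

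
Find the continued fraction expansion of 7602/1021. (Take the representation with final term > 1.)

[7; 2, 4, 10, 11]

7602 = 7*1021 + 455
1021 = 2*455 + 111
455 = 4*111 + 11
111 = 10*11 + 1
11 = 11*1 + 0  (stop)
So 7602/1021 = [7; 2, 4, 10, 11].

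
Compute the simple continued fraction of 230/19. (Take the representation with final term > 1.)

[12; 9, 2]

230 = 12*19 + 2
19 = 9*2 + 1
2 = 2*1 + 0  (stop)
So 230/19 = [12; 9, 2].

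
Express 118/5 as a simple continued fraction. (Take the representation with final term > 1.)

[23; 1, 1, 2]

118 = 23*5 + 3
5 = 1*3 + 2
3 = 1*2 + 1
2 = 2*1 + 0  (stop)
So 118/5 = [23; 1, 1, 2].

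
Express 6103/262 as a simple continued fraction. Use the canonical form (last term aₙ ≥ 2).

6103 = 23×262 + 77
262 = 3×77 + 31
77 = 2×31 + 15
31 = 2×15 + 1
15 = 15×1 + 0  (stop)
So 6103/262 = [23; 3, 2, 2, 15].

[23; 3, 2, 2, 15]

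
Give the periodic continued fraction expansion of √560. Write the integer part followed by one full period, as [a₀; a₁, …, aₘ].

[23; 1, 1, 1, 46]

a₀ = ⌊√560⌋ = 23.
With m₀=0, d₀=1 and mₖ₊₁ = dₖaₖ − mₖ, dₖ₊₁ = (n − mₖ₊₁²)/dₖ, aₖ₊₁ = ⌊(a₀+mₖ₊₁)/dₖ₊₁⌋:
  k=1: m=23, d=31, a=1
  k=2: m=8, d=16, a=1
  k=3: m=8, d=31, a=1
  k=4: m=23, d=1, a=46
d=1 and a=2a₀=46 at k=4, so the next step gives (m, d) = (23, 31) again — its k=1 value — and the period has length 4.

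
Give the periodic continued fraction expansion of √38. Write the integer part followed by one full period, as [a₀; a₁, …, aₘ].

a₀ = ⌊√38⌋ = 6.
With m₀=0, d₀=1 and mₖ₊₁ = dₖaₖ − mₖ, dₖ₊₁ = (n − mₖ₊₁²)/dₖ, aₖ₊₁ = ⌊(a₀+mₖ₊₁)/dₖ₊₁⌋:
  k=1: m=6, d=2, a=6
  k=2: m=6, d=1, a=12
d=1 and a=2a₀=12 at k=2, so the next step gives (m, d) = (6, 2) again — its k=1 value — and the period has length 2.

[6; 6, 12]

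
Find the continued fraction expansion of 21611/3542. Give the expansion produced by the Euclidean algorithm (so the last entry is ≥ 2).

[6; 9, 1, 6, 2, 11, 2]

21611 = 6×3542 + 359
3542 = 9×359 + 311
359 = 1×311 + 48
311 = 6×48 + 23
48 = 2×23 + 2
23 = 11×2 + 1
2 = 2×1 + 0  (stop)
So 21611/3542 = [6; 9, 1, 6, 2, 11, 2].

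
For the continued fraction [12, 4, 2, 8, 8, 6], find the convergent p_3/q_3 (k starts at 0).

929/76

Using pₖ = aₖpₖ₋₁ + pₖ₋₂, qₖ = aₖqₖ₋₁ + qₖ₋₂ (with p₋₁=1, p₋₂=0, q₋₁=0, q₋₂=1):
  k=0: a=12, p=12, q=1
  k=1: a=4, p=49, q=4
  k=2: a=2, p=110, q=9
  k=3: a=8, p=929, q=76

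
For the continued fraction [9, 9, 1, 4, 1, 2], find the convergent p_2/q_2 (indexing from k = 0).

Using pₖ = aₖpₖ₋₁ + pₖ₋₂, qₖ = aₖqₖ₋₁ + qₖ₋₂ (with p₋₁=1, p₋₂=0, q₋₁=0, q₋₂=1):
  k=0: a=9, p=9, q=1
  k=1: a=9, p=82, q=9
  k=2: a=1, p=91, q=10

91/10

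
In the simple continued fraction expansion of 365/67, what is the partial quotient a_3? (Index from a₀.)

3

365 = 5·67 + 30   →  a_0 = 5
67 = 2·30 + 7   →  a_1 = 2
30 = 4·7 + 2   →  a_2 = 4
7 = 3·2 + 1   →  a_3 = 3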